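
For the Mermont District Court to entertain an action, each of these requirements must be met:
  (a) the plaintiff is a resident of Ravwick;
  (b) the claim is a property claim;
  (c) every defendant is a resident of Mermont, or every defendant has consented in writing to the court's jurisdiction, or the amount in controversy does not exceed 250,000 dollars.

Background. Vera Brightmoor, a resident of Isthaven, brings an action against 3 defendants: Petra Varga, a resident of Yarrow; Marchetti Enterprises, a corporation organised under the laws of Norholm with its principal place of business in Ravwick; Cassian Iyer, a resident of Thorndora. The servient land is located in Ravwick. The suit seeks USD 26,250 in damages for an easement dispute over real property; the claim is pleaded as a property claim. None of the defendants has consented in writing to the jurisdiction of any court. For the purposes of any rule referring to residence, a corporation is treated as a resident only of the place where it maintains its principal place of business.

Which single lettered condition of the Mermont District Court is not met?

(a)

The Mermont District Court:
  (a) The plaintiff resides in Isthaven, not Ravwick. Not satisfied.
  (b) The claim is a property claim. Met.
  (c) The amount in controversy is $26,250, within the $250,000 ceiling, so one alternative holds. Met.
Only condition (a) fails.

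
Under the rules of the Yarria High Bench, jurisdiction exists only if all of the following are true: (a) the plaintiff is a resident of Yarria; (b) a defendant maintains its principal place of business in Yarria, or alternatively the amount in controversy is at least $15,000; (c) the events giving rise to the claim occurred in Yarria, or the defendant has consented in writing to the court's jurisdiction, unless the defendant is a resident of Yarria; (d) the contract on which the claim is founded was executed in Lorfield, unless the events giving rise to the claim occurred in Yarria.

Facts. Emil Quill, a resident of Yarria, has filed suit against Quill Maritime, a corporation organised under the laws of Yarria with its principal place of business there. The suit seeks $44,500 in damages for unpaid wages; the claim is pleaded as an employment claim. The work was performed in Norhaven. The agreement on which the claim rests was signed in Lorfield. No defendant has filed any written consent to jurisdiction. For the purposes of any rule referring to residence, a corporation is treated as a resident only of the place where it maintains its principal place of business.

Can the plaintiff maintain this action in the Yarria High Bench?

The Yarria High Bench:
  (a) The plaintiff resides in Yarria. Met.
  (b) Quill Maritime has its principal place of business in Yarria, so one alternative holds. Met.
  (c) The operative events occurred in Norhaven, not Yarria; no such written consent has been filed — none of the alternatives is met. The proviso rescues it, though: the defendant resides in Yarria. Met.
  (d) The contract was executed in Lorfield. Satisfied.
  → Jurisdiction lies.

Yes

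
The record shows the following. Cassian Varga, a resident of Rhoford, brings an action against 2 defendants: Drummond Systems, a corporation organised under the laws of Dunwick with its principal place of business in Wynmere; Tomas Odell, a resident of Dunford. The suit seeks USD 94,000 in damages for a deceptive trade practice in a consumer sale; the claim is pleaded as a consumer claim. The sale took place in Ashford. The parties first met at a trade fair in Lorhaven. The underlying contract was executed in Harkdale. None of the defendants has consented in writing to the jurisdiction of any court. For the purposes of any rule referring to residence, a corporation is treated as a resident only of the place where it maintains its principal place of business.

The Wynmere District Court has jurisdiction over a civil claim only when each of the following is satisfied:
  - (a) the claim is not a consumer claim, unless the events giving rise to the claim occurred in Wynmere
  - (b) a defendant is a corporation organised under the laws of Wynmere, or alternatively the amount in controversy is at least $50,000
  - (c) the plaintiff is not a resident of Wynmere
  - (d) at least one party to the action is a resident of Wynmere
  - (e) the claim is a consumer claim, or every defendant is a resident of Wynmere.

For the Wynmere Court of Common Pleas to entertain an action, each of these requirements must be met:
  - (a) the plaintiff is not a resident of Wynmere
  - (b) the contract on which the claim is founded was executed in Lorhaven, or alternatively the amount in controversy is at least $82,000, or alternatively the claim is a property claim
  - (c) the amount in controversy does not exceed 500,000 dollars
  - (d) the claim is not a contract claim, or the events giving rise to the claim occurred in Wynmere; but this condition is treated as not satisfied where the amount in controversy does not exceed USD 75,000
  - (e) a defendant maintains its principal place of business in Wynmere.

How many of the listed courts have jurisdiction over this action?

1

The Wynmere District Court:
  (a) The claim is a consumer claim. Nor does the 'unless' clause help: the operative events occurred in Ashford, not Wynmere. Fails.
  (b) The amount in controversy is $94,000, which meets the $50,000 floor, so this disjunct is met. Satisfied.
  (c) The plaintiff resides in Rhoford, which is not Wynmere. Condition met.
  (d) Drummond Systems resides in Wynmere. Satisfied.
  (e) The claim is a consumer claim — that alternative is enough. Condition met.
  → At least one condition fails; no jurisdiction.
The Wynmere Court of Common Pleas:
  (a) The plaintiff resides in Rhoford, which is not Wynmere. Condition met.
  (b) The amount in controversy is USD 94,000, which meets the USD 82,000 floor, so this disjunct is met. Condition met.
  (c) The amount in controversy is 94,000 dollars, within the $500,000 ceiling. Condition met.
  (d) The claim is a consumer claim, not a contract claim — that alternative is enough. And the carve-out is inapplicable — the amount in controversy is $94,000, above the 75,000 dollars ceiling. Satisfied.
  (e) Drummond Systems has its principal place of business in Wynmere. Satisfied.
  → Every requirement is satisfied — jurisdiction.
Courts with jurisdiction: the Wynmere Court of Common Pleas — 1 in total.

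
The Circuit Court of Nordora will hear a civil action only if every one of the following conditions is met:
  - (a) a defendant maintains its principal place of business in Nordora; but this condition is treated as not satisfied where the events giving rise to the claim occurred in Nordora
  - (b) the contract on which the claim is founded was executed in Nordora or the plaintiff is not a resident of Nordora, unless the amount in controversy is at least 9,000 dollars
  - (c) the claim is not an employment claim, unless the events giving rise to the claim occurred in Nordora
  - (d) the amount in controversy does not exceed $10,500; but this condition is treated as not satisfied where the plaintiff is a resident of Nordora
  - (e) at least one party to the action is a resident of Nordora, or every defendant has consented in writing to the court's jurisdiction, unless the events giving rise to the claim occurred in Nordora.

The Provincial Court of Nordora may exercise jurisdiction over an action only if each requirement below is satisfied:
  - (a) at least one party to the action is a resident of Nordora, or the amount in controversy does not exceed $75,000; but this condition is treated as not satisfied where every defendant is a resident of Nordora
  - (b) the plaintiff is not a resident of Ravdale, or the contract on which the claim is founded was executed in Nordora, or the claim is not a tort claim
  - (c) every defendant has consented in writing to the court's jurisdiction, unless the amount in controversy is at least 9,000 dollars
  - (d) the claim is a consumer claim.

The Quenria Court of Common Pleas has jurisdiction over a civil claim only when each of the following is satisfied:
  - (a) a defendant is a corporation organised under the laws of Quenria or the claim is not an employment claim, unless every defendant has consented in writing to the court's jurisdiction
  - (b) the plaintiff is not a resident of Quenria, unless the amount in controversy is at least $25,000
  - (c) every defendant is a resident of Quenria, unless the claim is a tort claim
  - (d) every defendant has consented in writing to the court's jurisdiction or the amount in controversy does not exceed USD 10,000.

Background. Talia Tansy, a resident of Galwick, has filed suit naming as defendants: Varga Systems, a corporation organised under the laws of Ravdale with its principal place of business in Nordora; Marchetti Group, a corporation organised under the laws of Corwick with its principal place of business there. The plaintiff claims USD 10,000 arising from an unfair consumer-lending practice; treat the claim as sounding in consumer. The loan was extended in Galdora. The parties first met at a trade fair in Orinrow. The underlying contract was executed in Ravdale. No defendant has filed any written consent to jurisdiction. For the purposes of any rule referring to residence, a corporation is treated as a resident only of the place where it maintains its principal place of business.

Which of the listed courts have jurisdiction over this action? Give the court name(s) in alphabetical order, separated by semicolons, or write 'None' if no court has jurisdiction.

the Circuit Court of Nordora; the Provincial Court of Nordora

The Circuit Court of Nordora:
  (a) Varga Systems has its principal place of business in Nordora. The carve-out does not apply: the operative events occurred in Galdora, not Nordora. Met.
  (b) The plaintiff resides in Galwick, which is not Nordora, so one alternative holds. Met.
  (c) The claim is a consumer claim, not an employment claim. Satisfied.
  (d) The amount in controversy is $10,000, within the $10,500 ceiling. The carve-out does not apply: the plaintiff resides in Galwick, not Nordora. Met.
  (e) Varga Systems resides in Nordora — that alternative is enough. Condition met.
  → Every requirement is satisfied — jurisdiction.
The Provincial Court of Nordora:
  (a) Varga Systems resides in Nordora, so this disjunct is met. And the carve-out is inapplicable — the defendants reside as follows — Varga Systems in Nordora, Marchetti Group in Corwick — not all in Nordora. Satisfied.
  (b) The plaintiff resides in Galwick, which is not Ravdale — that alternative is enough. Condition met.
  (c) No such written consent has been filed. The proviso rescues it, though: the amount in controversy is 10,000 dollars, which meets the USD 9,000 floor. Satisfied.
  (d) The claim is a consumer claim. Satisfied.
  → Jurisdiction lies.
The Quenria Court of Common Pleas:
  (a) The claim is a consumer claim, not an employment claim, which satisfies one of the alternatives. Met.
  (b) The plaintiff resides in Galwick, which is not Quenria. Met.
  (c) The defendants reside as follows — Varga Systems in Nordora, Marchetti Group in Corwick — not all in Quenria. The proviso offers no rescue either, since the claim is a consumer claim, not a tort claim. Not satisfied.
  (d) The amount in controversy is $10,000, within the $10,000 ceiling, so this disjunct is met. Satisfied.
  → No jurisdiction.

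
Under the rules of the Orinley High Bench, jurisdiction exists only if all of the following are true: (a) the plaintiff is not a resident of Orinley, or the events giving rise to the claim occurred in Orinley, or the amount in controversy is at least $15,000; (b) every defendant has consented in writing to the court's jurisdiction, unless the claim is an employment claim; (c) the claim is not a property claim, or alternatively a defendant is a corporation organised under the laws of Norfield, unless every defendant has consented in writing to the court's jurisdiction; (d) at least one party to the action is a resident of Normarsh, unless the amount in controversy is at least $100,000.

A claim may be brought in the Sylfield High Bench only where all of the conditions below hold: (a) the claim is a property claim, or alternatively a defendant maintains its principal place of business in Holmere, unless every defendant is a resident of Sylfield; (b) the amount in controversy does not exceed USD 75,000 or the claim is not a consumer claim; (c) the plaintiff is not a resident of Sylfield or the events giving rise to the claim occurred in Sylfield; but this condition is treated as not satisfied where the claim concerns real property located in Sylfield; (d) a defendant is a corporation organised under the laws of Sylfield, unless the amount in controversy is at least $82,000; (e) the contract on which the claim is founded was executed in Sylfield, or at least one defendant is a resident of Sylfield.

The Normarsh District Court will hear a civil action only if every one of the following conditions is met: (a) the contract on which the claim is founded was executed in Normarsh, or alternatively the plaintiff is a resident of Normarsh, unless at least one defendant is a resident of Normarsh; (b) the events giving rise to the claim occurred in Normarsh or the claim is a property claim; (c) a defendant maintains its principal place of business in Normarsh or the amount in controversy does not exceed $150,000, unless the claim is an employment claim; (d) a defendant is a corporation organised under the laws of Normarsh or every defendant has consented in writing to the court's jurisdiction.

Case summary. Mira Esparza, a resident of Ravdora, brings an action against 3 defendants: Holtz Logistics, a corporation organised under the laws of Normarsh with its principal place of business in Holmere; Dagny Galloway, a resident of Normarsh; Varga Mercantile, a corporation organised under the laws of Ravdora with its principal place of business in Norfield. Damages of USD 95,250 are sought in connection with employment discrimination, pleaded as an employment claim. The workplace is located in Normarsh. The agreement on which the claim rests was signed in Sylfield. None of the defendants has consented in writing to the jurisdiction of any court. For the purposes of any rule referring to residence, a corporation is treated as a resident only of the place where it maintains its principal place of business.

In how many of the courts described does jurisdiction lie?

3

The Orinley High Bench:
  (a) The plaintiff resides in Ravdora, which is not Orinley, so this disjunct is met. Satisfied.
  (b) No such written consent has been filed. The proviso rescues it, though: the claim is an employment claim. Satisfied.
  (c) The claim is an employment claim, not a property claim — that alternative is enough. Satisfied.
  (d) Dagny Galloway resides in Normarsh. Satisfied.
  → All conditions met; jurisdiction exists.
The Sylfield High Bench:
  (a) Holtz Logistics has its principal place of business in Holmere, so this disjunct is met. Satisfied.
  (b) The claim is an employment claim, not a consumer claim, so one alternative holds. Condition met.
  (c) The plaintiff resides in Ravdora, which is not Sylfield, so one alternative holds. And the carve-out is inapplicable — the claim does not concern real property. Condition met.
  (d) The corporate defendant(s) are organised in Normarsh, Ravdora, not Sylfield. The proviso rescues it, though: the amount in controversy is 95,250 dollars, which meets the 82,000 dollars floor. Met.
  (e) The contract was executed in Sylfield, so one alternative holds. Met.
  → All conditions met; jurisdiction exists.
The Normarsh District Court:
  (a) The contract was executed in Sylfield, not Normarsh; the plaintiff resides in Ravdora, not Normarsh — no alternative holds. The proviso rescues it, though: Dagny Galloway resides in Normarsh. Satisfied.
  (b) The operative events occurred in Normarsh, so this disjunct is met. Condition met.
  (c) The amount in controversy is 95,250 dollars, within the 150,000 dollars ceiling, so one alternative holds. Condition met.
  (d) Holtz Logistics is organised under the laws of Normarsh, so one alternative holds. Satisfied.
  → The court has jurisdiction.
Courts with jurisdiction: the Orinley High Bench, the Sylfield High Bench, the Normarsh District Court — 3 in total.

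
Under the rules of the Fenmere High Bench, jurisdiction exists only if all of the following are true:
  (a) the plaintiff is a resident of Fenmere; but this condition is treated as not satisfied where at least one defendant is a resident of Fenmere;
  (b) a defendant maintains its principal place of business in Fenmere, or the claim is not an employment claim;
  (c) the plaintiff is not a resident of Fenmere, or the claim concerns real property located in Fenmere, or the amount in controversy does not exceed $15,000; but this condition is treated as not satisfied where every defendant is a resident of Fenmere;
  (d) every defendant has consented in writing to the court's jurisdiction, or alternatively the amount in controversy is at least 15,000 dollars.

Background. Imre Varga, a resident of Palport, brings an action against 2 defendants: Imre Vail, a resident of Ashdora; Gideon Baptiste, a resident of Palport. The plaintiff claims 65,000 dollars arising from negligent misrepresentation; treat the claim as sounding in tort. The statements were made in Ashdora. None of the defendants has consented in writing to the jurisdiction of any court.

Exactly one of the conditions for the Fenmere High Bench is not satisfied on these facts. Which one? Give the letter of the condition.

(a)

The Fenmere High Bench:
  (a) The plaintiff resides in Palport, not Fenmere. Condition not met.
  (b) The claim is a tort claim, not an employment claim, so this disjunct is met. Satisfied.
  (c) The plaintiff resides in Palport, which is not Fenmere, so this disjunct is met. And the carve-out is inapplicable — the defendants reside as follows — Imre Vail in Ashdora, Gideon Baptiste in Palport — not all in Fenmere. Condition met.
  (d) The amount in controversy is 65,000 dollars, which meets the USD 15,000 floor, so one alternative holds. Met.
Only condition (a) fails.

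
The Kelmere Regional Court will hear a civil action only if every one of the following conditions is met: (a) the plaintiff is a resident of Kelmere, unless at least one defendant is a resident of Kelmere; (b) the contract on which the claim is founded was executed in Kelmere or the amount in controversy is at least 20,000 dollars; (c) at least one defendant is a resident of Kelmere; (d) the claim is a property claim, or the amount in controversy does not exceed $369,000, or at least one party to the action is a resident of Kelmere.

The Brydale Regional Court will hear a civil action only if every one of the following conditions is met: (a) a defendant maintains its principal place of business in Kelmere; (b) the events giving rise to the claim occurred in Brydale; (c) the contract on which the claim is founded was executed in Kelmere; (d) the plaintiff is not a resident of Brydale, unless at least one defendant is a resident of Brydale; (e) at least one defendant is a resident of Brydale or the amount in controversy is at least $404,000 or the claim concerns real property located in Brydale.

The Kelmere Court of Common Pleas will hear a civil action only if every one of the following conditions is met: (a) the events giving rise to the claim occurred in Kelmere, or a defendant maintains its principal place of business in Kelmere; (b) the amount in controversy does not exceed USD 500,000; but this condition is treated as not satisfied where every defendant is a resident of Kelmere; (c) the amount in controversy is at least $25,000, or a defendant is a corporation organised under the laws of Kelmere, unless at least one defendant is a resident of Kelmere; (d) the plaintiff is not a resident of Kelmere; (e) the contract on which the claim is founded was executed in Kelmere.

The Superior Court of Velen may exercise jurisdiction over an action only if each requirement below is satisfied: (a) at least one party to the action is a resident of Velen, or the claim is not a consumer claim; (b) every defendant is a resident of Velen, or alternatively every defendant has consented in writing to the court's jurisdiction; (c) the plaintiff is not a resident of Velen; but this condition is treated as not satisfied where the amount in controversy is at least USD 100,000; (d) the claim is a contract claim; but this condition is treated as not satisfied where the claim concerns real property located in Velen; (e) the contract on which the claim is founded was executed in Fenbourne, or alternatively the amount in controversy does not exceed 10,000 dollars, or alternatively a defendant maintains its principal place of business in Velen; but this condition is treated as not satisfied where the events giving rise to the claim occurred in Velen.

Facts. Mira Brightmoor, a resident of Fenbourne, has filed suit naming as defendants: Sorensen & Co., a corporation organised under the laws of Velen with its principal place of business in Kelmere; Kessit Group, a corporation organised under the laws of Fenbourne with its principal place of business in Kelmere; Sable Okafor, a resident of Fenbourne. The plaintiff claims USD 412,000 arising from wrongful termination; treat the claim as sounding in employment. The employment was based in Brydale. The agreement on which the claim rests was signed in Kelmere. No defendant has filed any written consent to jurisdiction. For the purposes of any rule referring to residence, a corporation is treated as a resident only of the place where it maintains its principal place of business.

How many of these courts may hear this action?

The Kelmere Regional Court:
  (a) The plaintiff resides in Fenbourne, not Kelmere. However, Sorensen & Co. resides in Kelmere, so the 'unless' proviso supplies this condition. Satisfied.
  (b) The contract was executed in Kelmere, so this disjunct is met. Condition met.
  (c) Sorensen & Co. resides in Kelmere. Met.
  (d) Sorensen & Co. resides in Kelmere, so this disjunct is met. Condition met.
  → The court has jurisdiction.
The Brydale Regional Court:
  (a) Sorensen & Co. has its principal place of business in Kelmere. Met.
  (b) The operative events occurred in Brydale. Condition met.
  (c) The contract was executed in Kelmere. Satisfied.
  (d) The plaintiff resides in Fenbourne, which is not Brydale. Satisfied.
  (e) The amount in controversy is USD 412,000, which meets the $404,000 floor, so one alternative holds. Met.
  → Every requirement is satisfied — jurisdiction.
The Kelmere Court of Common Pleas:
  (a) Sorensen & Co. has its principal place of business in Kelmere, which satisfies one of the alternatives. Satisfied.
  (b) The amount in controversy is $412,000, within the $500,000 ceiling. The exception is not triggered, since the defendants reside as follows — Sorensen & Co. in Kelmere, Kessit Group in Kelmere, Sable Okafor in Fenbourne — not all in Kelmere. Condition met.
  (c) The amount in controversy is $412,000, which meets the 25,000 dollars floor, which satisfies one of the alternatives. Condition met.
  (d) The plaintiff resides in Fenbourne, which is not Kelmere. Met.
  (e) The contract was executed in Kelmere. Satisfied.
  → The court has jurisdiction.
The Superior Court of Velen:
  (a) The claim is an employment claim, not a consumer claim, which satisfies one of the alternatives. Satisfied.
  (b) The defendants reside as follows — Sorensen & Co. in Kelmere, Kessit Group in Kelmere, Sable Okafor in Fenbourne — not all in Velen; no such written consent has been filed — no alternative holds. Fails.
  (c) The plaintiff resides in Fenbourne, which is not Velen. But the carve-out bites: the amount in controversy is USD 412,000, which meets the USD 100,000 floor. Condition not met.
  (d) The claim is an employment claim, not a contract claim. Not met.
  (e) The contract was executed in Kelmere, not Fenbourne; the amount in controversy is 412,000 dollars, above the $10,000 ceiling; the corporate defendant(s) have their principal place of business in Kelmere, not Velen — no alternative holds. Condition not met.
  → The court lacks jurisdiction.
Courts with jurisdiction: the Kelmere Regional Court, the Brydale Regional Court, the Kelmere Court of Common Pleas — 3 in total.

3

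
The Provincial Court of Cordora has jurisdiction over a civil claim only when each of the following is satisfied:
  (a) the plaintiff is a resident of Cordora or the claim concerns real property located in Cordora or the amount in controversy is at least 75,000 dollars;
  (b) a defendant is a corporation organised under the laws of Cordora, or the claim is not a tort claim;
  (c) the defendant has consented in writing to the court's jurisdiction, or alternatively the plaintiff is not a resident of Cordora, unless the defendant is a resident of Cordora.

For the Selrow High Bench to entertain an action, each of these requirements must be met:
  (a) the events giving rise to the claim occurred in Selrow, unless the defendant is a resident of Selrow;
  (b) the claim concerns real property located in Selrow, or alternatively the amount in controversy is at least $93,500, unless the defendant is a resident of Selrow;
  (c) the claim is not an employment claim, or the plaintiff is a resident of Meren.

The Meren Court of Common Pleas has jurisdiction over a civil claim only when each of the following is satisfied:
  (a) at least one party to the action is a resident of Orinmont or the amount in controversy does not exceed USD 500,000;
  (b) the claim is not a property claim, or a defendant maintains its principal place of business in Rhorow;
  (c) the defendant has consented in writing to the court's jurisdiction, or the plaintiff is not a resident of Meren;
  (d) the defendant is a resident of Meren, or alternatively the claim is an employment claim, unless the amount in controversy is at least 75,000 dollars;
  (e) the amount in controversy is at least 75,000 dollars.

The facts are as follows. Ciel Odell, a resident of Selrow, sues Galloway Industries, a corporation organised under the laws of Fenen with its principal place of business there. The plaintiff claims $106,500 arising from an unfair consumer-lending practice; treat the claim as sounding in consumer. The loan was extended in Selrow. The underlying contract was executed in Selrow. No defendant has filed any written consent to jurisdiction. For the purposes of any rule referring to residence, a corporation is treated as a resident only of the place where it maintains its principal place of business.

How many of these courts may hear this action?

The Provincial Court of Cordora:
  (a) The amount in controversy is $106,500, which meets the $75,000 floor — that alternative is enough. Met.
  (b) The claim is a consumer claim, not a tort claim, so one alternative holds. Satisfied.
  (c) The plaintiff resides in Selrow, which is not Cordora — that alternative is enough. Condition met.
  → The court has jurisdiction.
The Selrow High Bench:
  (a) The operative events occurred in Selrow. Met.
  (b) The amount in controversy is USD 106,500, which meets the 93,500 dollars floor, which satisfies one of the alternatives. Met.
  (c) The claim is a consumer claim, not an employment claim, so this disjunct is met. Satisfied.
  → The court has jurisdiction.
The Meren Court of Common Pleas:
  (a) The amount in controversy is $106,500, within the 500,000 dollars ceiling, so this disjunct is met. Met.
  (b) The claim is a consumer claim, not a property claim, so one alternative holds. Met.
  (c) The plaintiff resides in Selrow, which is not Meren, so one alternative holds. Met.
  (d) The defendant resides in Fenen, not Meren; the claim is a consumer claim, not an employment claim — none of the alternatives is met. The proviso rescues it, though: the amount in controversy is 106,500 dollars, which meets the 75,000 dollars floor. Satisfied.
  (e) The amount in controversy is $106,500, which meets the $75,000 floor. Met.
  → Jurisdiction lies.
Courts with jurisdiction: the Provincial Court of Cordora, the Selrow High Bench, the Meren Court of Common Pleas — 3 in total.

3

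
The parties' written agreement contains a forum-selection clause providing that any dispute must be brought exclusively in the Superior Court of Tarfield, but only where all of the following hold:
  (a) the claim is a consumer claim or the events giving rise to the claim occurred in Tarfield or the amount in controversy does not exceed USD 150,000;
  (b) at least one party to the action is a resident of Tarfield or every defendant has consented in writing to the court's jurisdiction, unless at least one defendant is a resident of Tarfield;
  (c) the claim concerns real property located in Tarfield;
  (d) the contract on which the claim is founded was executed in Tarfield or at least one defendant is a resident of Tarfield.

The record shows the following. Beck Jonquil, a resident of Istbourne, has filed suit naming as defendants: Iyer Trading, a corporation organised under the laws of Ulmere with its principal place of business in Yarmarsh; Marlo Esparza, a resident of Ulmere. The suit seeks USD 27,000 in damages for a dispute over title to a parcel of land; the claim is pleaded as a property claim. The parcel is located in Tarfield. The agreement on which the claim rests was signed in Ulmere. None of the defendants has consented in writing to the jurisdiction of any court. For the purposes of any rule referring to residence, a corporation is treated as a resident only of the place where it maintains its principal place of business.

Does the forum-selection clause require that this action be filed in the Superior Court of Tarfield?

The Superior Court of Tarfield:
  (a) The operative events occurred in Tarfield, so this disjunct is met. Met.
  (b) No party resides in Tarfield; no such written consent has been filed — no alternative holds. Nor does the 'unless' clause help: no defendant resides in Tarfield (they reside in Yarmarsh, Ulmere). Fails.
  (c) The property lies in Tarfield. Condition met.
  (d) The contract was executed in Ulmere, not Tarfield; no defendant resides in Tarfield (they reside in Yarmarsh, Ulmere) — no alternative holds. Condition not met.
  → Forum clause is not triggered.

No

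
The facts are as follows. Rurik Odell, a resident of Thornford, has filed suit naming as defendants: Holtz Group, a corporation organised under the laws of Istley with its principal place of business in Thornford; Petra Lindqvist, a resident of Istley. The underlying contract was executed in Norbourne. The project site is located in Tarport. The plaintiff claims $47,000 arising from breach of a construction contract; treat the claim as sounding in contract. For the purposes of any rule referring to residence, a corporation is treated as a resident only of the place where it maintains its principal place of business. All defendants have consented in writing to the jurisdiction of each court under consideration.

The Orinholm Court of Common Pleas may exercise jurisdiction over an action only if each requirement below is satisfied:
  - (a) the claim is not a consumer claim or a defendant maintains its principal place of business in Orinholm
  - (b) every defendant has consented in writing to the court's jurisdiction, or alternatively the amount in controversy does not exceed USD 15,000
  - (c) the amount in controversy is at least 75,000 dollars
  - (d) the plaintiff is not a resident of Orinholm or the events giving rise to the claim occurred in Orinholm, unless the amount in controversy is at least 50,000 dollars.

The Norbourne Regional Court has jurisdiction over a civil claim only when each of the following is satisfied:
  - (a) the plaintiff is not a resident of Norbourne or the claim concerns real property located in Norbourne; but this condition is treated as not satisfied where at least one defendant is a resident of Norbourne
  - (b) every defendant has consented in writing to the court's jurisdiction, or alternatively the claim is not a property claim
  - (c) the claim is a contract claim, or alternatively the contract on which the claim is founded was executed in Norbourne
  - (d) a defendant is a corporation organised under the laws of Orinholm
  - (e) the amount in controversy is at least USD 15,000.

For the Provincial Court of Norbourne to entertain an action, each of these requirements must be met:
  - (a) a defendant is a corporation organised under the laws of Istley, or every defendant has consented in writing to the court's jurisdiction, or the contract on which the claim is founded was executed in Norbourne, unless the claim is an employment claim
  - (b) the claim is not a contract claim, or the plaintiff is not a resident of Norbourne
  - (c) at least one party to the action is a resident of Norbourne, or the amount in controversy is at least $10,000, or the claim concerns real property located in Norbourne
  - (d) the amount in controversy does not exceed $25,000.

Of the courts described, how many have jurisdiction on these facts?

0

The Orinholm Court of Common Pleas:
  (a) The claim is a contract claim, not a consumer claim, so one alternative holds. Condition met.
  (b) Every defendant has filed written consent — that alternative is enough. Met.
  (c) The amount in controversy is 47,000 dollars, below the USD 75,000 floor. Not satisfied.
  (d) The plaintiff resides in Thornford, which is not Orinholm, so one alternative holds. Satisfied.
  → No jurisdiction.
The Norbourne Regional Court:
  (a) The plaintiff resides in Thornford, which is not Norbourne — that alternative is enough. The exception is not triggered, since no defendant resides in Norbourne (they reside in Thornford, Istley). Met.
  (b) Every defendant has filed written consent, which satisfies one of the alternatives. Condition met.
  (c) The claim is a contract claim, so one alternative holds. Condition met.
  (d) The corporate defendant(s) are organised in Istley, not Orinholm. Not satisfied.
  (e) The amount in controversy is 47,000 dollars, which meets the 15,000 dollars floor. Condition met.
  → At least one condition fails; no jurisdiction.
The Provincial Court of Norbourne:
  (a) Holtz Group is organised under the laws of Istley, so this disjunct is met. Met.
  (b) The plaintiff resides in Thornford, which is not Norbourne, so one alternative holds. Met.
  (c) The amount in controversy is 47,000 dollars, which meets the $10,000 floor, so one alternative holds. Condition met.
  (d) The amount in controversy is USD 47,000, above the USD 25,000 ceiling. Not satisfied.
  → Not every requirement is met — no jurisdiction.
No court satisfies all of its conditions.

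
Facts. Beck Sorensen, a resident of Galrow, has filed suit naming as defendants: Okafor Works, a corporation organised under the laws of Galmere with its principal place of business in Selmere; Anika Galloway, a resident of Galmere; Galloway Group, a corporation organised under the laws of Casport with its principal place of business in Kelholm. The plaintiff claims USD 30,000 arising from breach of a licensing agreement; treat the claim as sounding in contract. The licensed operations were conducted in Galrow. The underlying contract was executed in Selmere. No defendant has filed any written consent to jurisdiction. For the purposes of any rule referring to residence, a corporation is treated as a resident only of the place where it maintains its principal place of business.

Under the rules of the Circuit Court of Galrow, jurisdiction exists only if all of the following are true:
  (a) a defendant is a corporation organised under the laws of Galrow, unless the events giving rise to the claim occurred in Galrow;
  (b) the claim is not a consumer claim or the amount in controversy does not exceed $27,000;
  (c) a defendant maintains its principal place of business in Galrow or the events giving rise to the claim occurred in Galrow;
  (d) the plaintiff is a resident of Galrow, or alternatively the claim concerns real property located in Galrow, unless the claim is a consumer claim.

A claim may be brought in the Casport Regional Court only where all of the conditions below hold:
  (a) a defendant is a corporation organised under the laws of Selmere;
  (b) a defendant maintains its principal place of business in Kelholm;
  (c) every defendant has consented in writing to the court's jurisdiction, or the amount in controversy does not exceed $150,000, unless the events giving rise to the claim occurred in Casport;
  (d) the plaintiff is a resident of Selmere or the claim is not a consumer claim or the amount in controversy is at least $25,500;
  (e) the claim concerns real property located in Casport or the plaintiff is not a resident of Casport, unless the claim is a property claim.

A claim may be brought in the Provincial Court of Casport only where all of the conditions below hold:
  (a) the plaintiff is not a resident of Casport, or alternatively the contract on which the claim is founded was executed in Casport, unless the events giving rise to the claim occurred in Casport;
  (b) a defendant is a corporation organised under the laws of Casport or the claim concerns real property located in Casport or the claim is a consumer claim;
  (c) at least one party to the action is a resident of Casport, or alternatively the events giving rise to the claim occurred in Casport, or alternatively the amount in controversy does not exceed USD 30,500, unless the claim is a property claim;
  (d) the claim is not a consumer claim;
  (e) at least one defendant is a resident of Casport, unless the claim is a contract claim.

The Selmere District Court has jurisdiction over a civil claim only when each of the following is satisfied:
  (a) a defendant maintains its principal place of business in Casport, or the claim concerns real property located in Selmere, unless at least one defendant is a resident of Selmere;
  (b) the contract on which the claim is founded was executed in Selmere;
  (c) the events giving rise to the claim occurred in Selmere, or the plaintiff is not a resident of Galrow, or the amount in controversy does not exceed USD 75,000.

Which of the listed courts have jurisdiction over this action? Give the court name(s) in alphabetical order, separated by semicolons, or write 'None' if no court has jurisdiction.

the Circuit Court of Galrow; the Provincial Court of Casport; the Selmere District Court

The Circuit Court of Galrow:
  (a) The corporate defendant(s) are organised in Casport, Galmere, not Galrow. The proviso rescues it, though: the operative events occurred in Galrow. Satisfied.
  (b) The claim is a contract claim, not a consumer claim, so this disjunct is met. Satisfied.
  (c) The operative events occurred in Galrow — that alternative is enough. Met.
  (d) The plaintiff resides in Galrow — that alternative is enough. Satisfied.
  → All conditions met; jurisdiction exists.
The Casport Regional Court:
  (a) The corporate defendant(s) are organised in Casport, Galmere, not Selmere. Condition not met.
  (b) Galloway Group has its principal place of business in Kelholm. Condition met.
  (c) The amount in controversy is $30,000, within the 150,000 dollars ceiling, so this disjunct is met. Satisfied.
  (d) The claim is a contract claim, not a consumer claim, which satisfies one of the alternatives. Satisfied.
  (e) The plaintiff resides in Galrow, which is not Casport, so one alternative holds. Met.
  → At least one condition fails; no jurisdiction.
The Provincial Court of Casport:
  (a) The plaintiff resides in Galrow, which is not Casport, which satisfies one of the alternatives. Satisfied.
  (b) Galloway Group is organised under the laws of Casport, so this disjunct is met. Met.
  (c) The amount in controversy is $30,000, within the USD 30,500 ceiling, which satisfies one of the alternatives. Satisfied.
  (d) The claim is a contract claim, not a consumer claim. Condition met.
  (e) No defendant resides in Casport (they reside in Selmere, Galmere, Kelholm). The proviso rescues it, though: the claim is a contract claim. Met.
  → The court has jurisdiction.
The Selmere District Court:
  (a) The corporate defendant(s) have their principal place of business in Kelholm, Selmere, not Casport; the claim does not concern real property — no alternative holds. The proviso rescues it, though: Okafor Works resides in Selmere. Met.
  (b) The contract was executed in Selmere. Met.
  (c) The amount in controversy is 30,000 dollars, within the 75,000 dollars ceiling, so one alternative holds. Satisfied.
  → Jurisdiction lies.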